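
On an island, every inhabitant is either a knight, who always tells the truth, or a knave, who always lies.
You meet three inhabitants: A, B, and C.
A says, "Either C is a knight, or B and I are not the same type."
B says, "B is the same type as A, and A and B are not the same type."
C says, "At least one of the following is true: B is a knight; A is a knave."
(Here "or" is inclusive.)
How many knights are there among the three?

1

The unique consistent assignment is A=knight, B=knave, C=knave.
That has 1 knight.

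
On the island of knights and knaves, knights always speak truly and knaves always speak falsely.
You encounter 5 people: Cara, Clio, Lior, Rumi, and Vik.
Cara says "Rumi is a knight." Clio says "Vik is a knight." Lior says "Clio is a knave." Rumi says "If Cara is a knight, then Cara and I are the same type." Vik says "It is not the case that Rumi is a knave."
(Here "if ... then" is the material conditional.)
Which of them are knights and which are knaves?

Cara (knight): "Rumi is a knight" — True. ✓
Clio is a knight, and the claim "Vik is a knight" is indeed True.
Lior is a knave, so "Clio is a knave" must be false — and it is.
As a knight, Rumi's statement "if Cara is a knight, then Cara and I are the same type" should be True; it is.
Vik is a knight, so "it is not the case that Rumi is a knave" must be True — and it is.

Knights: Cara, Clio, Rumi, and Vik. Knaves: Lior.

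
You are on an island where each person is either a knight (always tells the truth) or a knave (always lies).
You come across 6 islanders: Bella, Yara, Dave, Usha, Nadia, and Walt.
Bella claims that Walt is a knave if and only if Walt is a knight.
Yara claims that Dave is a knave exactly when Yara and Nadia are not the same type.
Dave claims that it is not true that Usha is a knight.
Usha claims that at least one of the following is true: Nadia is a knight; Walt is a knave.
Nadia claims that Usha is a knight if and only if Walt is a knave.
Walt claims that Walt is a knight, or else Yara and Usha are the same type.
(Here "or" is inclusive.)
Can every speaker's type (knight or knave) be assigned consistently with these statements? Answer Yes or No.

No

Checking all 64 assignments, each has at least one speaker whose statement's truth value contradicts their type.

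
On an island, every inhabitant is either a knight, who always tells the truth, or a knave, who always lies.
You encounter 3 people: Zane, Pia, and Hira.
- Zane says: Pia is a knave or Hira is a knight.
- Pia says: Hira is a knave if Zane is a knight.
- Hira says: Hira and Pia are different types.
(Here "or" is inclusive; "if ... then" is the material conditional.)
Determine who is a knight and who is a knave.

Zane is a knight, Pia is a knave, and Hira is a knight.

Since Zane is a knight, "Pia is a knave or Hira is a knight" needs to be true, which holds.
As a knave, Pia's statement "Hira is a knave if Zane is a knight" should be false; it is.
Hira (knight): "Hira and Pia are different types" — true. ✓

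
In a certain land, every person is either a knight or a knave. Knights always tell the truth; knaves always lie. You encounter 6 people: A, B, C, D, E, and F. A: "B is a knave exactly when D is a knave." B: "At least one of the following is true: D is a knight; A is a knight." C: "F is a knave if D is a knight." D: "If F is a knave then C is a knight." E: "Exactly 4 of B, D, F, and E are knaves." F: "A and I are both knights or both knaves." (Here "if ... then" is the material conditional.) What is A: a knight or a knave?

Consistent assignments: {A=knight, B=knight, C=knight, D=knight, E=knave, F=knave}; {A=knight, B=knight, C=knave, D=knight, E=knave, F=knight}
In every consistent assignment, A is a knight.

A is a knight.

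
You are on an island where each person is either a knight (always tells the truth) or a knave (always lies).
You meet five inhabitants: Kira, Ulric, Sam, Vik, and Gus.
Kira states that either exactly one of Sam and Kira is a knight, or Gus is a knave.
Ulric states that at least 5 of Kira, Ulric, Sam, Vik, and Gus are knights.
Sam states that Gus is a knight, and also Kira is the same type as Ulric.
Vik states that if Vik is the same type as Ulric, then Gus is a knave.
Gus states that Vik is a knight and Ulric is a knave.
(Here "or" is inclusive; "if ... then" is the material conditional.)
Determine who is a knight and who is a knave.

Kira is a knight, Ulric is a knave, Sam is a knave, Vik is a knight, and Gus is a knight.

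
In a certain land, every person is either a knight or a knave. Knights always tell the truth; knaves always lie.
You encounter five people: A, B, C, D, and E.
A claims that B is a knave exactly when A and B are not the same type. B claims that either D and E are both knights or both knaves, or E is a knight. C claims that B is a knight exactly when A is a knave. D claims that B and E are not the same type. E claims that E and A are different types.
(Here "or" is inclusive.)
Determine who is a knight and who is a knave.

A is a knave, B is a knight, C is a knight, D is a knave, and E is a knight.

A (knave): "B is a knave exactly when A and B are not the same type" — false. ✓
B is a knight, so "either D and E are both knights or both knaves, or E is a knight" must be true — and it is.
As a knight, C's statement "B is a knight exactly when A is a knave" should be true; it is.
D is a knave; "B and E are not the same type" is false, as required.
As a knight, E's statement "E and A are different types" should be true; it is.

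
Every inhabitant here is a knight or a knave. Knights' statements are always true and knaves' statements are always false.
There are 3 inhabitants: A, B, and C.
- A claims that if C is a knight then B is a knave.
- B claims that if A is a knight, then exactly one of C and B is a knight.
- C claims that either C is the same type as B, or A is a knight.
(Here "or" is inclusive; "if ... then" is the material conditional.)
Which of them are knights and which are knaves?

A is a knave, B is a knight, and C is a knight.

As a knave, A's statement "if C is a knight then B is a knave" should be false; it is.
B is a knight; "if A is a knight, then exactly one of C and B is a knight" is true, as required.
Since C is a knight, "either C is the same type as B, or A is a knight" needs to be true, which holds.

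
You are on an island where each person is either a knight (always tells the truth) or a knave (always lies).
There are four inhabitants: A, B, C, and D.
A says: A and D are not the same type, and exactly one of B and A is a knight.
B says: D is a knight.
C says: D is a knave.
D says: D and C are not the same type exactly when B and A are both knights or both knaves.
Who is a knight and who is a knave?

A is a knight, B is a knave, C is a knight, and D is a knave.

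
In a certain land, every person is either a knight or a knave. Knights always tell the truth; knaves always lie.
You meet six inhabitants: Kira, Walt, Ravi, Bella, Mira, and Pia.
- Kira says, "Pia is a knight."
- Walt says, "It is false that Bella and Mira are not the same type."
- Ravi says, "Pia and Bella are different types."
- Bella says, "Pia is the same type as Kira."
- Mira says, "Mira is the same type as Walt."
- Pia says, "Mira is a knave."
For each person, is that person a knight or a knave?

Kira is a knave, Walt is a knight, Ravi is a knight, Bella is a knight, Mira is a knight, and Pia is a knave.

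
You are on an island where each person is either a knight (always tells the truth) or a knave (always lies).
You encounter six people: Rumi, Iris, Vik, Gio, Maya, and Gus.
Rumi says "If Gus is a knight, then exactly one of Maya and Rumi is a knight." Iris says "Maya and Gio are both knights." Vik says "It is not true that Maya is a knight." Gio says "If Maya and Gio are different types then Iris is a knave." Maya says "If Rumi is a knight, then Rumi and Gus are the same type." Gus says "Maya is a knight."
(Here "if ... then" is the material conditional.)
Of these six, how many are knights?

3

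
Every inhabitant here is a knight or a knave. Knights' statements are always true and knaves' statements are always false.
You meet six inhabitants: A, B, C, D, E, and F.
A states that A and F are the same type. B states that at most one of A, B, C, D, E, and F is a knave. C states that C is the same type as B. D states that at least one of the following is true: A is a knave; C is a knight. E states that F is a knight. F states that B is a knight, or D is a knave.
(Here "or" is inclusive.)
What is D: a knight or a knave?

Consistent assignments: {A=knight, B=knight, C=knight, D=knight, E=knight, F=knight}; {A=knave, B=knight, C=knight, D=knight, E=knight, F=knight}
In every consistent assignment, D is a knight.

D is a knight.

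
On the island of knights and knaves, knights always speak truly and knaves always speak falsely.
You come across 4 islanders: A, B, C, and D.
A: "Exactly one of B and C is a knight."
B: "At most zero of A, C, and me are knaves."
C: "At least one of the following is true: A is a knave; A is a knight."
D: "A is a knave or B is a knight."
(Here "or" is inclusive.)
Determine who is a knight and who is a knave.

A is a knight, B is a knave, C is a knight, and D is a knave.

Suppose A is a knave. Then A's statement "exactly one of B and C is a knight" would have to be false. Checking the 8 ways to assign the others, none is consistent with every speaker.
(For instance, with B=knave, C=knight, D=knave, A's claim "exactly one of B and C is a knight" comes out true where it would need to be false.)
So A must be a knight, making "exactly one of B and C is a knight" true. Taking A=knight, B=knave, C=knight, D=knave, each remaining statement checks out:
  B (knave): "at most zero of A, C, and me are knaves" — false. ✓
  C (knight): "at least one of the following is true: A is a knave; A is a knight" — true. ✓
  D (knave): "A is a knave or B is a knight" — false. ✓
This is the unique consistent assignment.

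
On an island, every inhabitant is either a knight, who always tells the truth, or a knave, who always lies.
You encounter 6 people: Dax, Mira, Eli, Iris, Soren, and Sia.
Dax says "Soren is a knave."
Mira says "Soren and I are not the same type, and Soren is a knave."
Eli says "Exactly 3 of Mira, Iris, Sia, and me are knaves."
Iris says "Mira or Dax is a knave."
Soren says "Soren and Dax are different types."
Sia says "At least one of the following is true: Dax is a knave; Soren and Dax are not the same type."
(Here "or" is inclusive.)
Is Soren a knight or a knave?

Consistent assignments: {Dax=knave, Mira=knave, Eli=knave, Iris=knight, Soren=knight, Sia=knight}
In every consistent assignment, Soren is a knight.

Soren is a knight.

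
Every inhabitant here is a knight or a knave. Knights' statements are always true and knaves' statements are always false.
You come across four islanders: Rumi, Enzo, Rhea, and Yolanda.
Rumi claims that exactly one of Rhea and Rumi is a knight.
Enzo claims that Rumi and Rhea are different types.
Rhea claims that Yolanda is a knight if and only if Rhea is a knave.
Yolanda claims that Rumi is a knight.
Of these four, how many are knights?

The unique consistent assignment is Rumi=knave, Enzo=knave, Rhea=knave, Yolanda=knave.
That has 0 knights.

0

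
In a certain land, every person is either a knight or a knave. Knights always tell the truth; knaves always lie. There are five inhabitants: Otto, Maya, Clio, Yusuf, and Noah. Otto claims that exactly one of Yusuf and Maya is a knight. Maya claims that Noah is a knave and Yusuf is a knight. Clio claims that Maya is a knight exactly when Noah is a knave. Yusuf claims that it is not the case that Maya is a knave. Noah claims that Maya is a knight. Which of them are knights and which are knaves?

Otto is a knave, Maya is a knave, Clio is a knave, Yusuf is a knave, and Noah is a knave.

Otto is a knave, and the claim "exactly one of Yusuf and Maya is a knight" is indeed false.
Maya is a knave, and the claim "Noah is a knave and Yusuf is a knight" is indeed false.
Clio (knave): "Maya is a knight exactly when Noah is a knave" — false. ✓
Yusuf is a knave, so "it is not the case that Maya is a knave" must be false — and it is.
Noah (knave): "Maya is a knight" — false. ✓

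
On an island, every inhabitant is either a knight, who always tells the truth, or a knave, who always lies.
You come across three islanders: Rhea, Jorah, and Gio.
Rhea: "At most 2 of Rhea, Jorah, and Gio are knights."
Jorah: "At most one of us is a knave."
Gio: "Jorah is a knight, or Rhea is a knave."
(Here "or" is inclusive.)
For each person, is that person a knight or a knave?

Rhea is a knight, Jorah is a knave, and Gio is a knave.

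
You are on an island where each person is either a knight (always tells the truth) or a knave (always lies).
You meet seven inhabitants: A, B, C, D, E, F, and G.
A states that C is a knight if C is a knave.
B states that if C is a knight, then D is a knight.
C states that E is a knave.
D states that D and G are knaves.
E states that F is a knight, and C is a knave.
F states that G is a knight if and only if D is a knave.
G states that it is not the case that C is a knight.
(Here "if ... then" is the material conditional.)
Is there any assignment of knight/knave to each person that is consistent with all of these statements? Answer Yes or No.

Yes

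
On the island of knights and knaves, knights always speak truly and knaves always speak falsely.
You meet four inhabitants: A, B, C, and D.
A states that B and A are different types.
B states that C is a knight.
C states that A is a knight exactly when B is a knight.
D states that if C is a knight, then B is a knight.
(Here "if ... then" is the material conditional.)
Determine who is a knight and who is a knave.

A is a knight, B is a knave, C is a knave, and D is a knight.

A (knight): "B and A are different types" — True. ✓
Since B is a knave, "C is a knight" needs to be false, which holds.
C is a knave, and the claim "A is a knight exactly when B is a knight" is indeed false.
Since D is a knight, "if C is a knight, then B is a knight" needs to be True, which holds.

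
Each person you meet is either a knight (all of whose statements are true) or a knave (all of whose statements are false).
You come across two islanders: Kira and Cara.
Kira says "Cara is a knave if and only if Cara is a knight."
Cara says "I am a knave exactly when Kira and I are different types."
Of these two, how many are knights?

0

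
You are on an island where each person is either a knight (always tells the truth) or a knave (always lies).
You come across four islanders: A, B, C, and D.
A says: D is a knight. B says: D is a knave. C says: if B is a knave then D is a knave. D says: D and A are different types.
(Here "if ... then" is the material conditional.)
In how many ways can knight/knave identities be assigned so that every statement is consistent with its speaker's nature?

1

Consistent assignments:
  A=knave, B=knight, C=knight, D=knave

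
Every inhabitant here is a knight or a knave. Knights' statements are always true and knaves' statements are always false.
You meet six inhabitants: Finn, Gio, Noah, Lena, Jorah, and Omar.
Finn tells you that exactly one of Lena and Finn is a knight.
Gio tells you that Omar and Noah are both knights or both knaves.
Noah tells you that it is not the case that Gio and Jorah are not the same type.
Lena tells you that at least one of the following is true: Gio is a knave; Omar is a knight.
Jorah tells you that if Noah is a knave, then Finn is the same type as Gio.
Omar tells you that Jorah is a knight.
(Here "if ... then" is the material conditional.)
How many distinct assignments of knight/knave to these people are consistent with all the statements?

Consistent assignments:
  Finn=knave, Gio=knight, Noah=knave, Lena=knave, Jorah=knave, Omar=knave

1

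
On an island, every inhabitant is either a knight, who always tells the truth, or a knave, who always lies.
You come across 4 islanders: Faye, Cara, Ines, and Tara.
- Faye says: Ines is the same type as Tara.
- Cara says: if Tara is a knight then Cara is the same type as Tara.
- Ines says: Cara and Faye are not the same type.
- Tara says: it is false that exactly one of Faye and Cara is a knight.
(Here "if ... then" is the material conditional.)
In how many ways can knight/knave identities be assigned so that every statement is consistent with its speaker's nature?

Consistent assignments:
  Faye=knave, Cara=knight, Ines=knight, Tara=knave
  Faye=knave, Cara=knave, Ines=knave, Tara=knight

2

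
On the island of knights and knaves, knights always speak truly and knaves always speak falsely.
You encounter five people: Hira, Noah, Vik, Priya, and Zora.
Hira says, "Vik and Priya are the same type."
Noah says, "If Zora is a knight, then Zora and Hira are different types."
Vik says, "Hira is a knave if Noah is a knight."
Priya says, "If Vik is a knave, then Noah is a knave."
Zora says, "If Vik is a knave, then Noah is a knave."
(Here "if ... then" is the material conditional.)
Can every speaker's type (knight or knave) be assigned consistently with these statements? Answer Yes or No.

Yes

One consistent assignment: Hira=knight, Noah=knight, Vik=knave, Priya=knave, Zora=knave.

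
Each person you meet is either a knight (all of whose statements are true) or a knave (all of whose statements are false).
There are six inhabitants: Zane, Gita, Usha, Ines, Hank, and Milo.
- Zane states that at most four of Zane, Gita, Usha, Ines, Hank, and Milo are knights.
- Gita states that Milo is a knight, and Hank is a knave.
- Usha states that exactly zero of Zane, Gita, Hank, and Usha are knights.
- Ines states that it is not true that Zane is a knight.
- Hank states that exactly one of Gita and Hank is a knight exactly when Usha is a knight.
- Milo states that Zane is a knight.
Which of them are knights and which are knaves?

Knights: Zane, Gita, and Milo. Knaves: Usha, Ines, and Hank.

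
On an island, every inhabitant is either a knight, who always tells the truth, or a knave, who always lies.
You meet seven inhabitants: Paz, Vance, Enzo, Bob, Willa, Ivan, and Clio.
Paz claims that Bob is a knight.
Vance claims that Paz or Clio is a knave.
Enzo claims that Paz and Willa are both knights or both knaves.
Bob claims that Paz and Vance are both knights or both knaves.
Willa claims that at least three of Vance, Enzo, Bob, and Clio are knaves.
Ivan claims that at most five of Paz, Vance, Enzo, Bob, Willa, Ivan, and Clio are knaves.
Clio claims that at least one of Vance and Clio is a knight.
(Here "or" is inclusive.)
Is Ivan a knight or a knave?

Ivan is a knight.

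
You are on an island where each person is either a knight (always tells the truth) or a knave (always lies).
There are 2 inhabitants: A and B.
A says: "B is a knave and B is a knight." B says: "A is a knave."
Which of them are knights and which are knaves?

A is a knave and B is a knight.

As a knave, A's statement "B is a knave and B is a knight" should be false; it is.
B (knight): "A is a knave" — true. ✓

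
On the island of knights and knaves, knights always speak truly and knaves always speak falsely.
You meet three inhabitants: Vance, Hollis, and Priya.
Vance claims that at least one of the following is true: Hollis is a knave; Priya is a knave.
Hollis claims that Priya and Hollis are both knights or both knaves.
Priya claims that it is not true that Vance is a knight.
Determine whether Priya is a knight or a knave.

Priya is a knight.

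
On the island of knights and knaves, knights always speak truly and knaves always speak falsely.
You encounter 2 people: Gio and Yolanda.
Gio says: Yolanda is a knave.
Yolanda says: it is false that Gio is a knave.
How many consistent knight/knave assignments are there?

0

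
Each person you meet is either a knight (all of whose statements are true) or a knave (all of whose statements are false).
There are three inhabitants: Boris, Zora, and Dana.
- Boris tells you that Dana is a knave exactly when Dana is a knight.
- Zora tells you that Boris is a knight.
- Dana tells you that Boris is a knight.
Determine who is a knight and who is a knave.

Boris is a knave, Zora is a knave, and Dana is a knave.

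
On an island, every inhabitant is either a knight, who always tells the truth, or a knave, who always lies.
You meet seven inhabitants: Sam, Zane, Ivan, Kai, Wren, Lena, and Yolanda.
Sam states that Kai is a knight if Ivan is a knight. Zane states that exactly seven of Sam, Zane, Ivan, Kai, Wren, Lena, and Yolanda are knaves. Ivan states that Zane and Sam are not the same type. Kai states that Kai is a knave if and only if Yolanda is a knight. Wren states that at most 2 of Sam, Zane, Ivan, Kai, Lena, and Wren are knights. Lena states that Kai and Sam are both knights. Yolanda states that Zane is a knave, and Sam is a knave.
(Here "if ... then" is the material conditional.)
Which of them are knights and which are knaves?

Knights: Sam, Ivan, Kai, and Lena. Knaves: Zane, Wren, and Yolanda.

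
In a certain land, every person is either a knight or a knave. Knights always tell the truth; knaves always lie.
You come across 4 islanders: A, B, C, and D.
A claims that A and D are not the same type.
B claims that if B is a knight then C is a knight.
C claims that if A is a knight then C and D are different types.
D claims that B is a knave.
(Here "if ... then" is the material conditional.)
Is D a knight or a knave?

D is a knave.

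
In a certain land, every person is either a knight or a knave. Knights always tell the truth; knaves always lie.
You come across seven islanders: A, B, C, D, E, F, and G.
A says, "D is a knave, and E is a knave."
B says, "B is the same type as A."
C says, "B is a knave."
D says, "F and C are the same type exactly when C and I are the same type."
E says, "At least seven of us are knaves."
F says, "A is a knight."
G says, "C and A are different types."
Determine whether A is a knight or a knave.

A is a knight.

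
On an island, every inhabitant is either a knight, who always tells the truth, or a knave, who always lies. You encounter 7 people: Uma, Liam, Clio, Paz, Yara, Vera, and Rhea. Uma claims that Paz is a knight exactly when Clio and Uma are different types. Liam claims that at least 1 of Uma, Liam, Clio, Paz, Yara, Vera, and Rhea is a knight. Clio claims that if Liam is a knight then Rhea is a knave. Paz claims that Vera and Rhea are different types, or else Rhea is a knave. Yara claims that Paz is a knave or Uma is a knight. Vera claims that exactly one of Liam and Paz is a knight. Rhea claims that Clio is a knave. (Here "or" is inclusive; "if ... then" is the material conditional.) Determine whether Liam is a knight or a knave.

Liam is a knight.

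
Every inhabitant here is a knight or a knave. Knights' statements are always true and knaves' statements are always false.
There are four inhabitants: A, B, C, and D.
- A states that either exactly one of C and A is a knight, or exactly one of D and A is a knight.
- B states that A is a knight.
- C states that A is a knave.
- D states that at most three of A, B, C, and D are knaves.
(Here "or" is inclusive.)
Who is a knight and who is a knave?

Suppose A is a knave. Then A's statement "either exactly one of C and A is a knight, or exactly one of D and A is a knight" would have to be false. Checking the 8 ways to assign the others, none is consistent with every speaker.
(For instance, with B=knight, C=knave, D=knight, A's claim "either exactly one of C and A is a knight, or exactly one of D and A is a knight" comes out true where it would need to be false.)
So A must be a knight, making "either exactly one of C and A is a knight, or exactly one of D and A is a knight" true. Taking A=knight, B=knight, C=knave, D=knight, each remaining statement checks out:
  B (knight): "A is a knight" — true. ✓
  C (knave): "A is a knave" — false. ✓
  D (knight): "at most three of A, B, C, and D are knaves" — true. ✓
This is the unique consistent assignment.

Knights: A, B, and D. Knaves: C.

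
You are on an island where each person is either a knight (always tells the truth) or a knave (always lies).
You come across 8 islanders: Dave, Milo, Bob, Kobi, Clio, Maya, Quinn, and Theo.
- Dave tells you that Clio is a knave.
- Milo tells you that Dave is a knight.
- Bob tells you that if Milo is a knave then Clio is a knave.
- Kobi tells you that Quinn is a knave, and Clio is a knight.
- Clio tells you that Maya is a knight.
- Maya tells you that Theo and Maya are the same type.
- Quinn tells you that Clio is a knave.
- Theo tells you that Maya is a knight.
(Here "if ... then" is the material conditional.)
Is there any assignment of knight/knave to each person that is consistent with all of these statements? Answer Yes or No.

Yes

One consistent assignment: Dave=knave, Milo=knave, Bob=knave, Kobi=knight, Clio=knight, Maya=knight, Quinn=knave, Theo=knight.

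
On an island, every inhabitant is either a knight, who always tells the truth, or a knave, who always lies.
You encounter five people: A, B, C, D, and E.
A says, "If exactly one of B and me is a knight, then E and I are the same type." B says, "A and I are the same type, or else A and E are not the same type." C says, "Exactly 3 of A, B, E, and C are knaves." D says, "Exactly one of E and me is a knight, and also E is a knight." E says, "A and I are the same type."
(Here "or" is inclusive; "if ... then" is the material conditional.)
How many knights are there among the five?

2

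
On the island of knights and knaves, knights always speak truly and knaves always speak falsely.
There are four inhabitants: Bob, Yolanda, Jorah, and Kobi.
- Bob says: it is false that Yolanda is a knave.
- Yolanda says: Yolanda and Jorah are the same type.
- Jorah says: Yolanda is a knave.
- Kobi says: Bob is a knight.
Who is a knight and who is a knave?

Bob is a knave, Yolanda is a knave, Jorah is a knight, and Kobi is a knave.

Bob (knave): "it is false that Yolanda is a knave" — False. ✓
Since Yolanda is a knave, "Yolanda and Jorah are the same type" needs to be False, which holds.
Jorah (knight): "Yolanda is a knave" — True. ✓
Kobi (knave): "Bob is a knight" — False. ✓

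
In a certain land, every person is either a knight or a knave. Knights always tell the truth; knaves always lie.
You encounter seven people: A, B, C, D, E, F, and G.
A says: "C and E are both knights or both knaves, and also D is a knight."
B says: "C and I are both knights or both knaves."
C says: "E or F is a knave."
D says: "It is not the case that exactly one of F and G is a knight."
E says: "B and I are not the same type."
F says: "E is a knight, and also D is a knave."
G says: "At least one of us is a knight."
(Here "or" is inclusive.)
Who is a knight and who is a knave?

A is a knave, B is a knave, C is a knight, D is a knave, E is a knave, F is a knave, and G is a knight.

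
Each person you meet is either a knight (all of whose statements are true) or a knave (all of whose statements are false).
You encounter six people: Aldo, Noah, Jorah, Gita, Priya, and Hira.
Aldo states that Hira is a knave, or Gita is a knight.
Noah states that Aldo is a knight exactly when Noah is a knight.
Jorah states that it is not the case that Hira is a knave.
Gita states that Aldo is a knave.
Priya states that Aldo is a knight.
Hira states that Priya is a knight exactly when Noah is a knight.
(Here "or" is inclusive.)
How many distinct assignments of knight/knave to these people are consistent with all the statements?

1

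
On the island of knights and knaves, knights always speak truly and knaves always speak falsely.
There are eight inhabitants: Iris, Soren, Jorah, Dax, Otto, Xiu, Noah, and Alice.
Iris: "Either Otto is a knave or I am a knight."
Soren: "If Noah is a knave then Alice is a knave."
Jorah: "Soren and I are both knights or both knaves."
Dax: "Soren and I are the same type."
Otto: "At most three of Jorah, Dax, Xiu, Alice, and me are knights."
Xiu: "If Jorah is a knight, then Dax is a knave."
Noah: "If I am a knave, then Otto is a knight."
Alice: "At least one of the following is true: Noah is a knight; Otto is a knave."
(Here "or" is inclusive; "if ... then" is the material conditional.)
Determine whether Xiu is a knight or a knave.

Xiu is a knight.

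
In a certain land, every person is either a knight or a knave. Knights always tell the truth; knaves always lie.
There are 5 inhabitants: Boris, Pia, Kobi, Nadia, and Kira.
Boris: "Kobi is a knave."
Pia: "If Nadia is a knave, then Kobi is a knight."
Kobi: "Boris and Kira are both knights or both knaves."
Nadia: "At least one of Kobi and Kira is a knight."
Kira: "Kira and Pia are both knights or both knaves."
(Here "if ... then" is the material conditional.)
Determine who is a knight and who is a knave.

Boris is a knave, and the claim "Kobi is a knave" is indeed False.
Pia is a knight, and the claim "if Nadia is a knave, then Kobi is a knight" is indeed true.
Since Kobi is a knight, "Boris and Kira are both knights or both knaves" needs to be true, which holds.
Nadia is a knight, so "at least one of Kobi and Kira is a knight" must be true — and it is.
Kira is a knave, and the claim "Kira and Pia are both knights or both knaves" is indeed False.

Boris is a knave, Pia is a knight, Kobi is a knight, Nadia is a knight, and Kira is a knave.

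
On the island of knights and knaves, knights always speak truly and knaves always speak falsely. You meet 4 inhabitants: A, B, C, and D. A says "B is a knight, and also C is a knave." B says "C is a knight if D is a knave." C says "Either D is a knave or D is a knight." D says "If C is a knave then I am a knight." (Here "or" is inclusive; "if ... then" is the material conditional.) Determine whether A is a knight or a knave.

A is a knave.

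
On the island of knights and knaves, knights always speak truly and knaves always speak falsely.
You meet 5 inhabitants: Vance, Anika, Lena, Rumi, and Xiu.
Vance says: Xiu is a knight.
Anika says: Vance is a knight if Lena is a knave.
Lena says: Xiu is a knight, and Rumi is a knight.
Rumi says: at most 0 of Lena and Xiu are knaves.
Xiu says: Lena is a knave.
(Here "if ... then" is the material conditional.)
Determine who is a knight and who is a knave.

Vance is a knight, Anika is a knight, Lena is a knave, Rumi is a knave, and Xiu is a knight.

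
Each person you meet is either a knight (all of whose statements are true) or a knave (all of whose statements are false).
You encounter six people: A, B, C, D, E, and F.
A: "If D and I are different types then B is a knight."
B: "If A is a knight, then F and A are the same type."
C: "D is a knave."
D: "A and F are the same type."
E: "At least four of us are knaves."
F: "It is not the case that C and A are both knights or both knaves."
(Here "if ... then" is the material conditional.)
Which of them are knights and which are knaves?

A is a knight, B is a knight, C is a knave, D is a knight, E is a knave, and F is a knight.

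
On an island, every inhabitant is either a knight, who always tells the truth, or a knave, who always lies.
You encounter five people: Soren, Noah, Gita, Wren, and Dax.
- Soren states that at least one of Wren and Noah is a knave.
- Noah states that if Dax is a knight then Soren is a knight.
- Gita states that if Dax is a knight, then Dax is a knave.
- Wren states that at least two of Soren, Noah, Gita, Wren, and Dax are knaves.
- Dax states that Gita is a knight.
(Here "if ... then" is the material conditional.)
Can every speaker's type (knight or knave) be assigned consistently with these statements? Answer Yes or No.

Checking all 32 assignments, each has at least one speaker whose statement's truth value contradicts their type.

No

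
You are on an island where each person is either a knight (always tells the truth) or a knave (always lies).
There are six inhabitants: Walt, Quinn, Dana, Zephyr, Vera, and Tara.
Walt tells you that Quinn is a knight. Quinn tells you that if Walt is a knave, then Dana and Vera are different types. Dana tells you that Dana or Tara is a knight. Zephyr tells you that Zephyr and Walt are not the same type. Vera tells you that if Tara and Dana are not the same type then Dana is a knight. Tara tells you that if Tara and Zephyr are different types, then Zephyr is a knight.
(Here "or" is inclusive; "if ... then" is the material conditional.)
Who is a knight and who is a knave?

Walt is a knave; "Quinn is a knight" is false, as required.
Since Quinn is a knave, "if Walt is a knave, then Dana and Vera are different types" needs to be false, which holds.
As a knight, Dana's statement "Dana or Tara is a knight" should be true; it is.
Zephyr (knight): "Zephyr and Walt are not the same type" — true. ✓
Since Vera is a knight, "if Tara and Dana are not the same type then Dana is a knight" needs to be true, which holds.
Tara (knight): "if Tara and Zephyr are different types, then Zephyr is a knight" — true. ✓

Walt is a knave, Quinn is a knave, Dana is a knight, Zephyr is a knight, Vera is a knight, and Tara is a knight.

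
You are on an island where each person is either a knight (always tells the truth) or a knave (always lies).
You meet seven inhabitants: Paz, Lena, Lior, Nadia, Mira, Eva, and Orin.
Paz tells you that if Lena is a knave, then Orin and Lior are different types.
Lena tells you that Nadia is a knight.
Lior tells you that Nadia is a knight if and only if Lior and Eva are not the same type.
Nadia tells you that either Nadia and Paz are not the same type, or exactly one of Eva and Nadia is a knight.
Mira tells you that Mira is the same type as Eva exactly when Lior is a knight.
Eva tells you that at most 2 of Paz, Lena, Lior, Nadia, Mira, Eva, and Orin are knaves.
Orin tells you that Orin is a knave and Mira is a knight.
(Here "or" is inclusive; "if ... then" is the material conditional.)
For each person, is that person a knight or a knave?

Knights: Paz, Lena, and Nadia. Knaves: Lior, Mira, Eva, and Orin.

Paz is a knight, and the claim "if Lena is a knave, then Orin and Lior are different types" is indeed true.
Lena is a knight, and the claim "Nadia is a knight" is indeed true.
Lior is a knave, and the claim "Nadia is a knight if and only if Lior and Eva are not the same type" is indeed false.
Nadia (knight): "either Nadia and Paz are not the same type, or exactly one of Eva and Nadia is a knight" — true. ✓
Mira (knave): "Mira is the same type as Eva exactly when Lior is a knight" — false. ✓
As a knave, Eva's statement "at most 2 of Paz, Lena, Lior, Nadia, Mira, Eva, and Orin are knaves" should be false; it is.
Orin is a knave; "Orin is a knave and Mira is a knight" is false, as required.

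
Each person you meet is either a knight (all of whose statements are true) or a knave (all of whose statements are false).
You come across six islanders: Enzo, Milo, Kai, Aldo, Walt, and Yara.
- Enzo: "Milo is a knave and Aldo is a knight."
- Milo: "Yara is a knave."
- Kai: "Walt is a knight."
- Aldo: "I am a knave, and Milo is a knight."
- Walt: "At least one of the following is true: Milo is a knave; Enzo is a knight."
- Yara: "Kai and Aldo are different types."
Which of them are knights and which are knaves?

Enzo is a knave, Milo is a knave, Kai is a knight, Aldo is a knave, Walt is a knight, and Yara is a knight.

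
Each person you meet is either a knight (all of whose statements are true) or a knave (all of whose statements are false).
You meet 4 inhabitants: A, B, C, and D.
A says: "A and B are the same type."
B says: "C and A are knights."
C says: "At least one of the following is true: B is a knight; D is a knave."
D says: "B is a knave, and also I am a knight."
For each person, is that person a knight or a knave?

Suppose A is a knave. Then A's statement "A and B are the same type" would have to be false. Checking the 8 ways to assign the others, none is consistent with every speaker.
(For instance, with B=knight, C=knight, D=knave, B's claim "C and A are knights" comes out false where it would need to be true.)
So A must be a knight, making "A and B are the same type" true. Taking A=knight, B=knight, C=knight, D=knave, each remaining statement checks out:
  B (knight): "C and A are knights" — true. ✓
  C (knight): "at least one of the following is true: B is a knight; D is a knave" — true. ✓
  D (knave): "B is a knave, and also I am a knight" — false. ✓
This is the unique consistent assignment.

Knights: A, B, and C. Knaves: D.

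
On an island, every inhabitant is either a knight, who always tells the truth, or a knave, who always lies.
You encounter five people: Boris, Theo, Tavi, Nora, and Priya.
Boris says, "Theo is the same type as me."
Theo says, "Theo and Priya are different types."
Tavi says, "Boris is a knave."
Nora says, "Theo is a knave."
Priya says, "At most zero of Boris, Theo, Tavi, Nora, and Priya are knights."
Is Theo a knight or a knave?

Consistent assignments: {Boris=knight, Theo=knight, Tavi=knave, Nora=knave, Priya=knave}; {Boris=knave, Theo=knight, Tavi=knight, Nora=knave, Priya=knave}
In every consistent assignment, Theo is a knight.

Theo is a knight.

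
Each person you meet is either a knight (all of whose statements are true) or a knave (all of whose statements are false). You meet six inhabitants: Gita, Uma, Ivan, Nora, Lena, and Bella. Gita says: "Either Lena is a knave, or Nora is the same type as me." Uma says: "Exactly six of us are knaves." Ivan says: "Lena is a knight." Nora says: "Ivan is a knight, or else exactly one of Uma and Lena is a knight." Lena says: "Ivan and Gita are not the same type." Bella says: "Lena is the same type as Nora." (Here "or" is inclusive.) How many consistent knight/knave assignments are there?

1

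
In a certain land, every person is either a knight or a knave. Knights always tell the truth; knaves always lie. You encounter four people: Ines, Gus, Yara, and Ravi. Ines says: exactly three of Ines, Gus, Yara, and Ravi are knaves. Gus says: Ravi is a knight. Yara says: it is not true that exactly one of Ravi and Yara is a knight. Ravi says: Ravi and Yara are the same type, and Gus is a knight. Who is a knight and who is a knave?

Ines is a knave, Gus is a knight, Yara is a knight, and Ravi is a knight.

Since Ines is a knave, "exactly three of Ines, Gus, Yara, and Ravi are knaves" needs to be false, which holds.
Gus is a knight; "Ravi is a knight" is true, as required.
Yara (knight): "it is not true that exactly one of Ravi and Yara is a knight" — true. ✓
Ravi (knight): "Ravi and Yara are the same type, and Gus is a knight" — true. ✓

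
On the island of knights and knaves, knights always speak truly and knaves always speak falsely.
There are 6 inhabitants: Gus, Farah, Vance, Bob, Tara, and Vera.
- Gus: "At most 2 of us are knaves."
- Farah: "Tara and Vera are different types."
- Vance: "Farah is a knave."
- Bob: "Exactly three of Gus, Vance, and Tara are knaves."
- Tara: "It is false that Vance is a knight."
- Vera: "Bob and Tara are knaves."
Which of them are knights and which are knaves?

Knights: Farah and Tara. Knaves: Gus, Vance, Bob, and Vera.

Since Gus is a knave, "at most 2 of us are knaves" needs to be false, which holds.
Farah is a knight; "Tara and Vera are different types" is True, as required.
Vance (knave): "Farah is a knave" — false. ✓
Since Bob is a knave, "exactly three of Gus, Vance, and Tara are knaves" needs to be false, which holds.
Tara is a knight, and the claim "it is false that Vance is a knight" is indeed True.
Vera is a knave, and the claim "Bob and Tara are knaves" is indeed false.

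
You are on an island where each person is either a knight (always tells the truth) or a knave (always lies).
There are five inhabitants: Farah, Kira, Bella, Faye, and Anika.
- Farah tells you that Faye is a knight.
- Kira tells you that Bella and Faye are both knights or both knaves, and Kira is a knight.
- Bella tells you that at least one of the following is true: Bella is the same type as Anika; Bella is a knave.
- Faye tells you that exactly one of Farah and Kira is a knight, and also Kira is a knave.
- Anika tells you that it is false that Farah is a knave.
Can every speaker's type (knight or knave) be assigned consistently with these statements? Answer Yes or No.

Yes

One consistent assignment: Farah=knight, Kira=knave, Bella=knight, Faye=knight, Anika=knight.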